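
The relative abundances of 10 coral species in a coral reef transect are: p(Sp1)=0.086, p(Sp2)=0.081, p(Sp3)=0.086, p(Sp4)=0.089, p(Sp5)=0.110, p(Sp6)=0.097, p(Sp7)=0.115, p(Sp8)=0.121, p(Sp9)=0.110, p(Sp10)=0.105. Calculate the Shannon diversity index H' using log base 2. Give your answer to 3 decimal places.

Each pᵢ log₂ pᵢ term (working shown to 5 dp, full precision carried): 0.086×(-3.53952)=-0.30440, 0.081×(-3.62593)=-0.29370, 0.086×(-3.53952)=-0.30440, 0.089×(-3.49005)=-0.31061, 0.11×(-3.18442)=-0.35029, 0.097×(-3.36587)=-0.32649, 0.115×(-3.12029)=-0.35883, 0.121×(-3.04692)=-0.36868, 0.11×(-3.18442)=-0.35029, 0.105×(-3.25154)=-0.34141.
Sum = -3.30910, so H' = 3.309.

3.309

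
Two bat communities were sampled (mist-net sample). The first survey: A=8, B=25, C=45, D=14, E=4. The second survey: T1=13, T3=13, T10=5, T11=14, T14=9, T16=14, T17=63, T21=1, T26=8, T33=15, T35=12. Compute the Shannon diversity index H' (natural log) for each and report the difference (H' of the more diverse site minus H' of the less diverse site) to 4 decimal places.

The first survey: N=96, proportions 0.08333333, 0.26041667, 0.46875, 0.14583333, 0.04166667, giving H' = 1.32581465 (working shown to 8 dp, full precision carried).
The second survey: N=167, proportions 0.07784431, 0.07784431, 0.02994012, 0.08383234, 0.05389222, 0.08383234, 0.37724551, 0.00598802, 0.04790419, 0.08982036, 0.07185629, giving H' = 2.02519649.
Difference = |1.32581465 − 2.02519649| = 0.69938184, i.e. 0.6994 to 4 decimal places.

0.6994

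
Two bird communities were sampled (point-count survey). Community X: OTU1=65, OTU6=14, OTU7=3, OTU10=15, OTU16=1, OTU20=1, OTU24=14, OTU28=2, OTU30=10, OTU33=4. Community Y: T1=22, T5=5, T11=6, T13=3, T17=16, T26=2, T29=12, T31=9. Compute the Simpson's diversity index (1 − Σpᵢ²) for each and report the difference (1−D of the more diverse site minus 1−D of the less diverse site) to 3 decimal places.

0.114

Community X: N=129, proportions 0.50388, 0.10853, 0.02326, 0.11628, 0.00775, 0.00775, 0.10853, 0.0155, 0.07752, 0.03101, giving 1−D = 0.70116 (working shown to 5 dp, full precision carried).
Community Y: N=75, proportions 0.29333, 0.06667, 0.08, 0.04, 0.21333, 0.02667, 0.16, 0.12, giving 1−D = 0.81529.
Difference = |0.70116 − 0.81529| = 0.11413, i.e. 0.114 to 3 decimal places.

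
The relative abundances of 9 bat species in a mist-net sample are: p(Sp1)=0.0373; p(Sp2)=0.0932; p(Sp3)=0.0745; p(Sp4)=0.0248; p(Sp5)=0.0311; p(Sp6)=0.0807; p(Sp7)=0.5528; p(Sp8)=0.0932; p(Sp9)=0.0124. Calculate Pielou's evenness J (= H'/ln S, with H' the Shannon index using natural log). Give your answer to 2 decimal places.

H' = −Σ pᵢ ln pᵢ = −((-0.1227) + (-0.2212) + (-0.1935) + (-0.0917) + (-0.1079) + (-0.2031) + (-0.3277) + (-0.2212) + (-0.0544)) = 1.5433 (working shown to 4 dp, full precision carried).
With S = 9 species, ln S = 2.1972, so J = 1.5433/2.1972 = 0.7024, i.e. 0.70 to 2 decimal places.

0.70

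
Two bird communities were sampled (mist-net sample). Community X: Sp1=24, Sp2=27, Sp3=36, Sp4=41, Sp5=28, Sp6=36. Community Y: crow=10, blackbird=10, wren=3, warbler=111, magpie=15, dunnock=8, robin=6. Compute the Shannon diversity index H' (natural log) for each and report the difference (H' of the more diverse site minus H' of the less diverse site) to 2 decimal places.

0.61

Community X: N=192, proportions 0.125, 0.1406, 0.1875, 0.2135, 0.1458, 0.1875, giving H' = 1.7740 (working shown to 4 dp, full precision carried).
Community Y: N=163, proportions 0.0613, 0.0613, 0.0184, 0.681, 0.092, 0.0491, 0.0368, giving H' = 1.1667.
Difference = |1.7740 − 1.1667| = 0.6073, i.e. 0.61 to 2 decimal places.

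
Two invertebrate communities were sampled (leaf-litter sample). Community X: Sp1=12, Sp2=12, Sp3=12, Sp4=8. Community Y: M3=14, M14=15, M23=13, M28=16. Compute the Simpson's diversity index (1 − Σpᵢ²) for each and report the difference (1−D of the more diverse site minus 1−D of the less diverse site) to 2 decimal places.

0.00

Community X: N=44, proportions 0.2727, 0.2727, 0.2727, 0.1818, giving 1−D = 0.7438 (working shown to 4 dp, full precision carried).
Community Y: N=58, proportions 0.2414, 0.2586, 0.2241, 0.2759, giving 1−D = 0.7485.
Difference = |0.7438 − 0.7485| = 0.0047, i.e. 0.00 to 2 decimal places.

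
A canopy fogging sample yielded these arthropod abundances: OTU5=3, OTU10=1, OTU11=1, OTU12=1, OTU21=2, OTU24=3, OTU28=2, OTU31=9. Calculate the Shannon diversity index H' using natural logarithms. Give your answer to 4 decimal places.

Total N = 3+1+1+1+2+3+2+9 = 22, so the proportions are 0.136364, 0.045455, 0.045455, 0.045455, 0.090909, 0.136364, 0.090909, 0.409091 (working shown to 6 dp, full precision carried).
Each pᵢ ln pᵢ term: 0.136364×(-1.992430)=-0.271695, 0.045455×(-3.091042)=-0.140502, 0.045455×(-3.091042)=-0.140502, 0.045455×(-3.091042)=-0.140502, 0.090909×(-2.397895)=-0.217990, 0.136364×(-1.992430)=-0.271695, 0.090909×(-2.397895)=-0.217990, 0.409091×(-0.893818)=-0.365653.
Sum = -1.766530, so H' = 1.7665.

1.7665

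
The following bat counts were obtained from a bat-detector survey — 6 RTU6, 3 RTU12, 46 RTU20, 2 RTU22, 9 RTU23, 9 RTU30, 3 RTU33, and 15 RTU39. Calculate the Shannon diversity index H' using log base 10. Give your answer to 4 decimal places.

0.6842

Total N = 6+3+46+2+9+9+3+15 = 93, so the proportions are 0.064516, 0.032258, 0.494624, 0.021505, 0.096774, 0.096774, 0.032258, 0.16129 (working shown to 6 dp, full precision carried).
Each pᵢ log₁₀ pᵢ term: 0.064516×(-1.190332)=-0.076796, 0.032258×(-1.491362)=-0.048108, 0.494624×(-0.305725)=-0.151219, 0.021505×(-1.667453)=-0.035859, 0.096774×(-1.014240)=-0.098152, 0.096774×(-1.014240)=-0.098152, 0.032258×(-1.491362)=-0.048108, 0.16129×(-0.792392)=-0.127805.
Sum = -0.684200, so H' = 0.6842.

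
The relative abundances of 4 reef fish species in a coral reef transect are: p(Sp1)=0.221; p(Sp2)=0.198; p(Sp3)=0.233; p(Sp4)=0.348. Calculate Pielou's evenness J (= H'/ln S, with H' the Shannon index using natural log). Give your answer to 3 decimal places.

0.982

H' = −Σ pᵢ ln pᵢ = −((-0.33362) + (-0.32066) + (-0.33942) + (-0.36733)) = 1.36103 (working shown to 5 dp, full precision carried).
With S = 4 species, ln S = 1.38629, so J = 1.36103/1.38629 = 0.98177, i.e. 0.982 to 3 decimal places.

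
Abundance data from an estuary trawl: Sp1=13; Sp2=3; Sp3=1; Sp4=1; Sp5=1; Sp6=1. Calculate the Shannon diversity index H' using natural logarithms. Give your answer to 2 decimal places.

1.16

Total N = 13+3+1+1+1+1 = 20, so the proportions are 0.65, 0.15, 0.05, 0.05, 0.05, 0.05 (working shown to 4 dp, full precision carried).
Each pᵢ ln pᵢ term: 0.65×(-0.4308)=-0.2800, 0.15×(-1.8971)=-0.2846, 0.05×(-2.9957)=-0.1498, 0.05×(-2.9957)=-0.1498, 0.05×(-2.9957)=-0.1498, 0.05×(-2.9957)=-0.1498.
Sum = -1.1637, so H' = 1.16.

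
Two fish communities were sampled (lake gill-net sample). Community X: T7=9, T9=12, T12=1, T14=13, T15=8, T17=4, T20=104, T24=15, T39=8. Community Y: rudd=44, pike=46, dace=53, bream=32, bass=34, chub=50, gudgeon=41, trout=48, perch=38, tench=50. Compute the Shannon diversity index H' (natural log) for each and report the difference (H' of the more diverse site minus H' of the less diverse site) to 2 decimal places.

0.84

Community X: N=174, proportions 0.0517, 0.069, 0.0057, 0.0747, 0.046, 0.023, 0.5977, 0.0862, 0.046, giving H' = 1.4499 (working shown to 4 dp, full precision carried).
Community Y: N=436, proportions 0.1009, 0.1055, 0.1216, 0.0734, 0.078, 0.1147, 0.094, 0.1101, 0.0872, 0.1147, giving H' = 2.2901.
Difference = |1.4499 − 2.2901| = 0.8402, i.e. 0.84 to 2 decimal places.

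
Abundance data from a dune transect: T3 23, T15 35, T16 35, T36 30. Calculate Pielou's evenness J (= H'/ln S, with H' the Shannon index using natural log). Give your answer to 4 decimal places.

0.9904

Total N = 23+35+35+30 = 123, so the proportions are 0.186992, 0.284553, 0.284553, 0.243902 (working shown to 6 dp, full precision carried).
H' = −Σ pᵢ ln pᵢ = −((-0.313527) + (-0.357636) + (-0.357636) + (-0.344143)) = 1.372943.
With S = 4 species, ln S = 1.386294, so J = 1.372943/1.386294 = 0.990369, i.e. 0.9904 to 4 decimal places.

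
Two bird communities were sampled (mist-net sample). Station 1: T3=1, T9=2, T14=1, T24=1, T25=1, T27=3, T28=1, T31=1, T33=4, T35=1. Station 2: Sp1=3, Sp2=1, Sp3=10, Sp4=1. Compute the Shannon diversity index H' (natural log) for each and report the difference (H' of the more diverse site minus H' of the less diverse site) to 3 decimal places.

Station 1: N=16, proportions 0.0625, 0.125, 0.0625, 0.0625, 0.0625, 0.1875, 0.0625, 0.0625, 0.25, 0.0625, giving H' = 2.13338 (working shown to 5 dp, full precision carried).
Station 2: N=15, proportions 0.2, 0.06667, 0.66667, 0.06667, giving H' = 0.95327.
Difference = |2.13338 − 0.95327| = 1.18011, i.e. 1.180 to 3 decimal places.

1.180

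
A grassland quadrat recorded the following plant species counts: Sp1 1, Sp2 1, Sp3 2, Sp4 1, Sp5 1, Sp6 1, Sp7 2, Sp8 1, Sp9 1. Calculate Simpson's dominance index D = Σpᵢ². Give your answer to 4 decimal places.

Total N = 1+1+2+1+1+1+2+1+1 = 11, so the proportions are 0.090909, 0.090909, 0.181818, 0.090909, 0.090909, 0.090909, 0.181818, 0.090909, 0.090909 (working shown to 6 dp, full precision carried).
D = 0.090909² + 0.090909² + 0.181818² + 0.090909² + 0.090909² + 0.090909² + 0.181818² + 0.090909² + 0.090909² = 0.008264 + 0.008264 + 0.033058 + 0.008264 + 0.008264 + 0.008264 + 0.033058 + 0.008264 + 0.008264 = 0.123967.
To 4 decimal places, D = 0.1240.

0.1240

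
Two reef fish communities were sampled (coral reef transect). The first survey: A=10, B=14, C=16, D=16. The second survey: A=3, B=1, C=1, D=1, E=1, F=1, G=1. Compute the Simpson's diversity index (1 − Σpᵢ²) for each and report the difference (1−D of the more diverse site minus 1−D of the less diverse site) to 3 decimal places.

0.072

The first survey: N=56, proportions 0.178571, 0.25, 0.285714, 0.285714, giving 1−D = 0.742347 (working shown to 6 dp, full precision carried).
The second survey: N=9, proportions 0.333333, 0.111111, 0.111111, 0.111111, 0.111111, 0.111111, 0.111111, giving 1−D = 0.814815.
Difference = |0.742347 − 0.814815| = 0.072468, i.e. 0.072 to 3 decimal places.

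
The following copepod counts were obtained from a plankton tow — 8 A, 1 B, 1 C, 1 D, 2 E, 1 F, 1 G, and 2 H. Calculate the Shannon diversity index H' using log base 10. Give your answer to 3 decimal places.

Total N = 8+1+1+1+2+1+1+2 = 17, so the proportions are 0.47059, 0.05882, 0.05882, 0.05882, 0.11765, 0.05882, 0.05882, 0.11765 (working shown to 5 dp, full precision carried).
Each pᵢ log₁₀ pᵢ term: 0.47059×(-0.32736)=-0.15405, 0.05882×(-1.23045)=-0.07238, 0.05882×(-1.23045)=-0.07238, 0.05882×(-1.23045)=-0.07238, 0.11765×(-0.92942)=-0.10934, 0.05882×(-1.23045)=-0.07238, 0.05882×(-1.23045)=-0.07238, 0.11765×(-0.92942)=-0.10934.
Sum = -0.73463, so H' = 0.735.

0.735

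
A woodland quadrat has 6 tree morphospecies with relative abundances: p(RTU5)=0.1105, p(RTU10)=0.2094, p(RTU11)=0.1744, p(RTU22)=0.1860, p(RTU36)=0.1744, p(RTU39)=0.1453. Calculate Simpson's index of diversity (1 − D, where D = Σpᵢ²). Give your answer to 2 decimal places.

0.83

D = 0.1105² + 0.2094² + 0.1744² + 0.186² + 0.1744² + 0.1453² = 0.0122 + 0.0438 + 0.0304 + 0.0346 + 0.0304 + 0.0211 = 0.1726 (working shown to 4 dp, full precision carried).
So 1 − D = 0.8274, i.e. 0.83 to 2 decimal places.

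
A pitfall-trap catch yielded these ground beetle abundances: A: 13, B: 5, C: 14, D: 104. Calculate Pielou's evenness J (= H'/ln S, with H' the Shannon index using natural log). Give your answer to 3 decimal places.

Total N = 13+5+14+104 = 136, so the proportions are 0.09559, 0.03676, 0.10294, 0.76471 (working shown to 5 dp, full precision carried).
H' = −Σ pᵢ ln pᵢ = −((-0.22441) + (-0.12144) + (-0.23405) + (-0.20514)) = 0.78504.
With S = 4 species, ln S = 1.38629, so J = 0.78504/1.38629 = 0.56629, i.e. 0.566 to 3 decimal places.

0.566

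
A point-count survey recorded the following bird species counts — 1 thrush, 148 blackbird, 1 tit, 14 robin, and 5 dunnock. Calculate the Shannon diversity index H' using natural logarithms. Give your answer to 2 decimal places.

0.49

Total N = 1+148+1+14+5 = 169, so the proportions are 0.0059, 0.8757, 0.0059, 0.0828, 0.0296 (working shown to 4 dp, full precision carried).
Each pᵢ ln pᵢ term: 0.0059×(-5.1299)=-0.0304, 0.8757×(-0.1327)=-0.1162, 0.0059×(-5.1299)=-0.0304, 0.0828×(-2.4908)=-0.2063, 0.0296×(-3.5205)=-0.1042.
Sum = -0.4874, so H' = 0.49.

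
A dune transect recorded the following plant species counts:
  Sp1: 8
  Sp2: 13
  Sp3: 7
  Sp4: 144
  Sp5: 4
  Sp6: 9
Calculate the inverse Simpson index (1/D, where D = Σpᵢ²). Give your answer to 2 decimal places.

Total N = 8+13+7+144+4+9 = 185, so the proportions are 0.04324, 0.07027, 0.03784, 0.77838, 0.02162, 0.04865 (working shown to 5 dp, full precision carried).
D = 0.04324² + 0.07027² + 0.03784² + 0.77838² + 0.02162² + 0.04865² = 0.00187 + 0.00494 + 0.00143 + 0.60587 + 0.00047 + 0.00237 = 0.61695.
So 1/D = 1.6209, i.e. 1.62 to 2 decimal places.

1.62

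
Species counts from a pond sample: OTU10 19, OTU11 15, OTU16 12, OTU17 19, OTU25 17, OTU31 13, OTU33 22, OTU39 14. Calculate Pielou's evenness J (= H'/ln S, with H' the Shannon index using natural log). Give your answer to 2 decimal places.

Total N = 19+15+12+19+17+13+22+14 = 131, so the proportions are 0.145, 0.1145, 0.0916, 0.145, 0.1298, 0.0992, 0.1679, 0.1069 (working shown to 4 dp, full precision carried).
H' = −Σ pᵢ ln pᵢ = −((-0.2800) + (-0.2481) + (-0.2190) + (-0.2800) + (-0.2650) + (-0.2293) + (-0.2996) + (-0.2390)) = 2.0600.
With S = 8 species, ln S = 2.0794, so J = 2.0600/2.0794 = 0.9907, i.e. 0.99 to 2 decimal places.

0.99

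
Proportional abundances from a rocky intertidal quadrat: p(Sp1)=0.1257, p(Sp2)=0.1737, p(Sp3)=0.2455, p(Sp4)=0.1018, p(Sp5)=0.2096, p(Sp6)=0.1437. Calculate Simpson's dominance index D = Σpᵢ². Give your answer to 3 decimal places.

0.181

D = 0.1257² + 0.1737² + 0.2455² + 0.1018² + 0.2096² + 0.1437² = 0.01580 + 0.03017 + 0.06027 + 0.01036 + 0.04393 + 0.02065 = 0.18119 (working shown to 5 dp, full precision carried).
To 3 decimal places, D = 0.181.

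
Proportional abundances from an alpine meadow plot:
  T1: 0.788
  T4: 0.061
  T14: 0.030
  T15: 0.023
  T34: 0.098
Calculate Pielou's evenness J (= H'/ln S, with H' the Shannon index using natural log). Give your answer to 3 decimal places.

0.483

H' = −Σ pᵢ ln pᵢ = −((-0.18775) + (-0.17061) + (-0.10520) + (-0.08676) + (-0.22763)) = 0.77795 (working shown to 5 dp, full precision carried).
With S = 5 species, ln S = 1.60944, so J = 0.77795/1.60944 = 0.48337, i.e. 0.483 to 3 decimal places.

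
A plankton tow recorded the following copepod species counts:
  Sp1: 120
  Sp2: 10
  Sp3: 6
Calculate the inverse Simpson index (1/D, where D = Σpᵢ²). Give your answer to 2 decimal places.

1.27

Total N = 120+10+6 = 136, so the proportions are 0.88235, 0.07353, 0.04412 (working shown to 5 dp, full precision carried).
D = 0.88235² + 0.07353² + 0.04412² = 0.77855 + 0.00541 + 0.00195 = 0.78590.
So 1/D = 1.2724, i.e. 1.27 to 2 decimal places.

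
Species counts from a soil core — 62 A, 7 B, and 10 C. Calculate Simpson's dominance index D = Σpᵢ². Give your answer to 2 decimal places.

Total N = 62+7+10 = 79, so the proportions are 0.7848, 0.0886, 0.1266 (working shown to 4 dp, full precision carried).
D = 0.7848² + 0.0886² + 0.1266² = 0.6159 + 0.0079 + 0.0160 = 0.6398.
To 2 decimal places, D = 0.64.

0.64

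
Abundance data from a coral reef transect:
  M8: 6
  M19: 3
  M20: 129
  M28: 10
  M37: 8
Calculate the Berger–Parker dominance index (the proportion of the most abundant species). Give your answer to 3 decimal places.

Total N = 6+3+129+10+8 = 156, so the proportions are 0.03846, 0.01923, 0.82692, 0.0641, 0.05128 (working shown to 5 dp, full precision carried).
The largest proportion is 0.82692, i.e. d = 0.827 to 3 decimal places.

0.827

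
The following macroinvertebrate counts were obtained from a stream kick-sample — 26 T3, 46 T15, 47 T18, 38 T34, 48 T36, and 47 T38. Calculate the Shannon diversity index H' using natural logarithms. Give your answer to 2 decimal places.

Total N = 26+46+47+38+48+47 = 252, so the proportions are 0.1032, 0.1825, 0.1865, 0.1508, 0.1905, 0.1865 (working shown to 4 dp, full precision carried).
Each pᵢ ln pᵢ term: 0.1032×(-2.2713)=-0.2343, 0.1825×(-1.7008)=-0.3105, 0.1865×(-1.6793)=-0.3132, 0.1508×(-1.8918)=-0.2853, 0.1905×(-1.6582)=-0.3159, 0.1865×(-1.6793)=-0.3132.
Sum = -1.7723, so H' = 1.77.

1.77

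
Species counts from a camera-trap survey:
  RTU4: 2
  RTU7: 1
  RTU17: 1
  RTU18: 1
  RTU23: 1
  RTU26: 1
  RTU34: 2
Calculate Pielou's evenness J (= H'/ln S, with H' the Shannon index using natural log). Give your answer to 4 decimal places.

Total N = 2+1+1+1+1+1+2 = 9, so the proportions are 0.222222, 0.111111, 0.111111, 0.111111, 0.111111, 0.111111, 0.222222 (working shown to 6 dp, full precision carried).
H' = −Σ pᵢ ln pᵢ = −((-0.334239) + (-0.244136) + (-0.244136) + (-0.244136) + (-0.244136) + (-0.244136) + (-0.334239)) = 1.889159.
With S = 7 species, ln S = 1.945910, so J = 1.889159/1.945910 = 0.970836, i.e. 0.9708 to 4 decimal places.

0.9708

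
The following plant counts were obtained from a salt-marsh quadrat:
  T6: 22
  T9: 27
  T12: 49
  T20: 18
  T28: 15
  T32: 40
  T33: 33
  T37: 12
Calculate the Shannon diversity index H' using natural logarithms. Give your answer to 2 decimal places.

1.98

Total N = 22+27+49+18+15+40+33+12 = 216, so the proportions are 0.1019, 0.125, 0.2269, 0.0833, 0.0694, 0.1852, 0.1528, 0.0556 (working shown to 4 dp, full precision carried).
Each pᵢ ln pᵢ term: 0.1019×(-2.2842)=-0.2327, 0.125×(-2.0794)=-0.2599, 0.2269×(-1.4835)=-0.3365, 0.0833×(-2.4849)=-0.2071, 0.0694×(-2.6672)=-0.1852, 0.1852×(-1.6864)=-0.3123, 0.1528×(-1.8788)=-0.2870, 0.0556×(-2.8904)=-0.1606.
Sum = -1.9813, so H' = 1.98.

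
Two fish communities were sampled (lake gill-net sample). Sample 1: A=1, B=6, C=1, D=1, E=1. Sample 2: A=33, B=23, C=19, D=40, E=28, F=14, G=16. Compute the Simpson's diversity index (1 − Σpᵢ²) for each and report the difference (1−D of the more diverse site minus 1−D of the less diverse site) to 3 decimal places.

0.239

Sample 1: N=10, proportions 0.1, 0.6, 0.1, 0.1, 0.1, giving 1−D = 0.60000 (working shown to 5 dp, full precision carried).
Sample 2: N=173, proportions 0.19075, 0.13295, 0.10983, 0.23121, 0.16185, 0.08092, 0.09249, giving 1−D = 0.83912.
Difference = |0.60000 − 0.83912| = 0.23912, i.e. 0.239 to 3 decimal places.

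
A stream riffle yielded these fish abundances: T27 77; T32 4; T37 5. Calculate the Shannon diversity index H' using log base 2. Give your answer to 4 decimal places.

0.5873

Total N = 77+4+5 = 86, so the proportions are 0.895349, 0.046512, 0.05814 (working shown to 6 dp, full precision carried).
Each pᵢ log₂ pᵢ term: 0.895349×(-0.159478)=-0.142789, 0.046512×(-4.426265)=-0.205873, 0.05814×(-4.104337)=-0.238624.
Sum = -0.587286, so H' = 0.5873.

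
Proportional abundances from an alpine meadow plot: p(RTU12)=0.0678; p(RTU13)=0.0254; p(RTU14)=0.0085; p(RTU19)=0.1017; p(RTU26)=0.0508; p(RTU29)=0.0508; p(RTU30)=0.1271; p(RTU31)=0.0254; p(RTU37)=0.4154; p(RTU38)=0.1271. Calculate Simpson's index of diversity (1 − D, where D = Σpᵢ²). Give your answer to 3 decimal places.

D = 0.0678² + 0.0254² + 0.0085² + 0.1017² + 0.0508² + 0.0508² + 0.1271² + 0.0254² + 0.4154² + 0.1271² = 0.00460 + 0.00065 + 0.00007 + 0.01034 + 0.00258 + 0.00258 + 0.01615 + 0.00065 + 0.17256 + 0.01615 = 0.22633 (working shown to 5 dp, full precision carried).
So 1 − D = 0.77367, i.e. 0.774 to 3 decimal places.

0.774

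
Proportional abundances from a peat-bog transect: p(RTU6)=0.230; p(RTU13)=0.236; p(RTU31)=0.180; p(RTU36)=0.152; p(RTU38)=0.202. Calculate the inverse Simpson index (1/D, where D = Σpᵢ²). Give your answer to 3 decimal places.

4.880

D = 0.23² + 0.236² + 0.18² + 0.152² + 0.202² = 0.0529000 + 0.0556960 + 0.0324000 + 0.0231040 + 0.0408040 = 0.2049040 (working shown to 7 dp, full precision carried).
So 1/D = 4.88033, i.e. 4.880 to 3 decimal places.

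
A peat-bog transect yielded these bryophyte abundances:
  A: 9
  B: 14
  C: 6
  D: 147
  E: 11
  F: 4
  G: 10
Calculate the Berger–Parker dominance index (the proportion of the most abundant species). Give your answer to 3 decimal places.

Total N = 9+14+6+147+11+4+10 = 201, so the proportions are 0.04478, 0.06965, 0.02985, 0.73134, 0.05473, 0.0199, 0.04975 (working shown to 5 dp, full precision carried).
The largest proportion is 0.73134, i.e. d = 0.731 to 3 decimal places.

0.731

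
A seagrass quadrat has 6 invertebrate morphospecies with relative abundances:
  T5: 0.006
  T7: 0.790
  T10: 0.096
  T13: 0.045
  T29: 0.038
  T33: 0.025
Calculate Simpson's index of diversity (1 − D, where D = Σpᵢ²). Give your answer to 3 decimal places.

D = 0.006² + 0.79² + 0.096² + 0.045² + 0.038² + 0.025² = 0.00004 + 0.62410 + 0.00922 + 0.00202 + 0.00144 + 0.00063 = 0.63745 (working shown to 5 dp, full precision carried).
So 1 − D = 0.36255, i.e. 0.363 to 3 decimal places.

0.363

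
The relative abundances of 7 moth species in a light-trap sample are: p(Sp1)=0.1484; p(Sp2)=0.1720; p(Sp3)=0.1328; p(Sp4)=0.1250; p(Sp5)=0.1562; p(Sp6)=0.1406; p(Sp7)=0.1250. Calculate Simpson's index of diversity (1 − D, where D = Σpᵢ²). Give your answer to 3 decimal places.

0.855

D = 0.1484² + 0.172² + 0.1328² + 0.125² + 0.1562² + 0.1406² + 0.125² = 0.02202 + 0.02958 + 0.01764 + 0.01562 + 0.02440 + 0.01977 + 0.01562 = 0.14466 (working shown to 5 dp, full precision carried).
So 1 − D = 0.85534, i.e. 0.855 to 3 decimal places.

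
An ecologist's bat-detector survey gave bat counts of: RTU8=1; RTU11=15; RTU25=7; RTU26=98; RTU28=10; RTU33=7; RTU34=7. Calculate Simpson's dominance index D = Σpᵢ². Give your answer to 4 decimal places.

Total N = 1+15+7+98+10+7+7 = 145, so the proportions are 0.006897, 0.103448, 0.048276, 0.675862, 0.068966, 0.048276, 0.048276 (working shown to 6 dp, full precision carried).
D = 0.006897² + 0.103448² + 0.048276² + 0.675862² + 0.068966² + 0.048276² + 0.048276² = 0.000048 + 0.010702 + 0.002331 + 0.456790 + 0.004756 + 0.002331 + 0.002331 = 0.479287.
To 4 decimal places, D = 0.4793.

0.4793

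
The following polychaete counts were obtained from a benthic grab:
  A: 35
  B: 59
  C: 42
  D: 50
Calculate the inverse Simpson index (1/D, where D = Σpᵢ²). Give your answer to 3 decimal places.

3.857

Total N = 35+59+42+50 = 186, so the proportions are 0.188172, 0.3172043, 0.2258065, 0.2688172 (working shown to 7 dp, full precision carried).
D = 0.188172² + 0.3172043² + 0.2258065² + 0.2688172² = 0.0354087 + 0.1006186 + 0.0509886 + 0.0722627 = 0.2592785.
So 1/D = 3.85686, i.e. 3.857 to 3 decimal places.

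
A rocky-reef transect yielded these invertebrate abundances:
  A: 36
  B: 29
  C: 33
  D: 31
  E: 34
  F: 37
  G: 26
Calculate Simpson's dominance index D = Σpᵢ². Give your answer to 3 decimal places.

0.145

Total N = 36+29+33+31+34+37+26 = 226, so the proportions are 0.15929, 0.12832, 0.14602, 0.13717, 0.15044, 0.16372, 0.11504 (working shown to 5 dp, full precision carried).
D = 0.15929² + 0.12832² + 0.14602² + 0.13717² + 0.15044² + 0.16372² + 0.11504² = 0.02537 + 0.01647 + 0.02132 + 0.01882 + 0.02263 + 0.02680 + 0.01324 = 0.14465.
To 3 decimal places, D = 0.145.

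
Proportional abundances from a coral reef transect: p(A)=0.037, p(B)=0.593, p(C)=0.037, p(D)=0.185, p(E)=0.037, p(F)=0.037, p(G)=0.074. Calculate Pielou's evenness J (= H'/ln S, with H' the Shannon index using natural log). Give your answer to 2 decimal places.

0.67

H' = −Σ pᵢ ln pᵢ = −((-0.1220) + (-0.3099) + (-0.1220) + (-0.3122) + (-0.1220) + (-0.1220) + (-0.1927)) = 1.3027 (working shown to 4 dp, full precision carried).
With S = 7 species, ln S = 1.9459, so J = 1.3027/1.9459 = 0.6694, i.e. 0.67 to 2 decimal places.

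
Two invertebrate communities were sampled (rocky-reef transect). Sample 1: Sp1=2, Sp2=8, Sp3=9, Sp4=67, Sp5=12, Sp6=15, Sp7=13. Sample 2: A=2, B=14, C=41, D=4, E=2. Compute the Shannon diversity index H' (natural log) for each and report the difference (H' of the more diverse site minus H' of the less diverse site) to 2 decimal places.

Sample 1: N=126, proportions 0.0159, 0.0635, 0.0714, 0.5317, 0.0952, 0.119, 0.1032, giving H' = 1.4768 (working shown to 4 dp, full precision carried).
Sample 2: N=63, proportions 0.0317, 0.2222, 0.6508, 0.0635, 0.0317, giving H' = 1.0079.
Difference = |1.4768 − 1.0079| = 0.4689, i.e. 0.47 to 2 decimal places.

0.47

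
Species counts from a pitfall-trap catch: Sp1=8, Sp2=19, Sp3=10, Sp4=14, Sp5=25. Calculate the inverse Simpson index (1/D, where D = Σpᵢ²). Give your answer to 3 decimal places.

4.291

Total N = 8+19+10+14+25 = 76, so the proportions are 0.1052632, 0.25, 0.1315789, 0.1842105, 0.3289474 (working shown to 7 dp, full precision carried).
D = 0.1052632² + 0.25² + 0.1315789² + 0.1842105² + 0.3289474² = 0.0110803 + 0.0625000 + 0.0173130 + 0.0339335 + 0.1082064 = 0.2330332.
So 1/D = 4.29123, i.e. 4.291 to 3 decimal places.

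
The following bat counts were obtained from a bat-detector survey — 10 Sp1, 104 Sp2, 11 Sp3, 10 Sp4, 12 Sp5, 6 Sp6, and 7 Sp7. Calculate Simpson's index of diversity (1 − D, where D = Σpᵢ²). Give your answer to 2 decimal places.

0.56

Total N = 10+104+11+10+12+6+7 = 160, so the proportions are 0.0625, 0.65, 0.0688, 0.0625, 0.075, 0.0375, 0.0437 (working shown to 4 dp, full precision carried).
D = 0.0625² + 0.65² + 0.0688² + 0.0625² + 0.075² + 0.0375² + 0.0437² = 0.0039 + 0.4225 + 0.0047 + 0.0039 + 0.0056 + 0.0014 + 0.0019 = 0.4440.
So 1 − D = 0.5560, i.e. 0.56 to 2 decimal places.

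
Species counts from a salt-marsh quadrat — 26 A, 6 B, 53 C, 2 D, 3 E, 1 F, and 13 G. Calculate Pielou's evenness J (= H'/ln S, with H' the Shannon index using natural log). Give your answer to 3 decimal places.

Total N = 26+6+53+2+3+1+13 = 104, so the proportions are 0.25, 0.05769, 0.50962, 0.01923, 0.02885, 0.00962, 0.125 (working shown to 5 dp, full precision carried).
H' = −Σ pᵢ ln pᵢ = −((-0.34657) + (-0.16457) + (-0.34353) + (-0.07599) + (-0.10228) + (-0.04466) + (-0.25993)) = 1.33754.
With S = 7 species, ln S = 1.94591, so J = 1.33754/1.94591 = 0.68736, i.e. 0.687 to 3 decimal places.

0.687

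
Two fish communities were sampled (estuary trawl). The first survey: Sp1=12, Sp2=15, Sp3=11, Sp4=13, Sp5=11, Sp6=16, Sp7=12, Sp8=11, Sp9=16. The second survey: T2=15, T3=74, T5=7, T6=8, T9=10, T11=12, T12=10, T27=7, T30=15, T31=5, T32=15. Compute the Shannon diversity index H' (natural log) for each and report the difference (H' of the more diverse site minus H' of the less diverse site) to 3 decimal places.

The first survey: N=117, proportions 0.102564, 0.128205, 0.094017, 0.111111, 0.094017, 0.136752, 0.102564, 0.094017, 0.136752, giving H' = 2.185625 (working shown to 6 dp, full precision carried).
The second survey: N=178, proportions 0.08427, 0.41573, 0.039326, 0.044944, 0.05618, 0.067416, 0.05618, 0.039326, 0.08427, 0.02809, 0.08427, giving H' = 1.989878.
Difference = |2.185625 − 1.989878| = 0.195747, i.e. 0.196 to 3 decimal places.

0.196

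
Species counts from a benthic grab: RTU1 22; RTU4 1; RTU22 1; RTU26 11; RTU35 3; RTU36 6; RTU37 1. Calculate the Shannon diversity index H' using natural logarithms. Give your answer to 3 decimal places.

Total N = 22+1+1+11+3+6+1 = 45, so the proportions are 0.48889, 0.02222, 0.02222, 0.24444, 0.06667, 0.13333, 0.02222 (working shown to 5 dp, full precision carried).
Each pᵢ ln pᵢ term: 0.48889×(-0.71562)=-0.34986, 0.02222×(-3.80666)=-0.08459, 0.02222×(-3.80666)=-0.08459, 0.24444×(-1.40877)=-0.34437, 0.06667×(-2.70805)=-0.18054, 0.13333×(-2.01490)=-0.26865, 0.02222×(-3.80666)=-0.08459.
Sum = -1.39719, so H' = 1.397.

1.397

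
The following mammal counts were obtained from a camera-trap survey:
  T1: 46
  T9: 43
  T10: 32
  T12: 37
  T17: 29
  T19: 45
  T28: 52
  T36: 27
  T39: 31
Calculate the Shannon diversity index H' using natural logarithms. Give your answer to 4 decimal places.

2.1734

Total N = 46+43+32+37+29+45+52+27+31 = 342, so the proportions are 0.134503, 0.125731, 0.093567, 0.108187, 0.084795, 0.131579, 0.152047, 0.078947, 0.090643 (working shown to 6 dp, full precision carried).
Each pᵢ ln pᵢ term: 0.134503×(-2.006169)=-0.269836, 0.125731×(-2.073611)=-0.260717, 0.093567×(-2.369075)=-0.221668, 0.108187×(-2.223893)=-0.240597, 0.084795×(-2.467515)=-0.209234, 0.131579×(-2.028148)=-0.266862, 0.152047×(-1.883567)=-0.286390, 0.078947×(-2.538974)=-0.200445, 0.090643×(-2.400824)=-0.217619.
Sum = -2.173367, so H' = 2.1734.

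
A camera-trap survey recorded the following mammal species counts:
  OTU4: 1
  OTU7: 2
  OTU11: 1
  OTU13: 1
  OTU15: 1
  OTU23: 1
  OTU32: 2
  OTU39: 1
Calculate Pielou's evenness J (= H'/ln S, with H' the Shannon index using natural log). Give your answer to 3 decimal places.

0.974

Total N = 1+2+1+1+1+1+2+1 = 10, so the proportions are 0.1, 0.2, 0.1, 0.1, 0.1, 0.1, 0.2, 0.1 (working shown to 5 dp, full precision carried).
H' = −Σ pᵢ ln pᵢ = −((-0.23026) + (-0.32189) + (-0.23026) + (-0.23026) + (-0.23026) + (-0.23026) + (-0.32189) + (-0.23026)) = 2.02533.
With S = 8 species, ln S = 2.07944, so J = 2.02533/2.07944 = 0.97398, i.e. 0.974 to 3 decimal places.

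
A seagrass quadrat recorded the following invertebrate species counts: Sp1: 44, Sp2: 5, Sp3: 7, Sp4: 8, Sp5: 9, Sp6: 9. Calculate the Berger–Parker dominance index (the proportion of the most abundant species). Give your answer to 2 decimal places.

0.54

Total N = 44+5+7+8+9+9 = 82, so the proportions are 0.5366, 0.061, 0.0854, 0.0976, 0.1098, 0.1098 (working shown to 4 dp, full precision carried).
The largest proportion is 0.5366, i.e. d = 0.54 to 2 decimal places.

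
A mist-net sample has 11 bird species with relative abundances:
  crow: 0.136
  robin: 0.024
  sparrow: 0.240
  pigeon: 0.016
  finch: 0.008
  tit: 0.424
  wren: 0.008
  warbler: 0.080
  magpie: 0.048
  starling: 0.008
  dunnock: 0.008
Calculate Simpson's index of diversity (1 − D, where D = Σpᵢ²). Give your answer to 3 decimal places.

0.734

D = 0.136² + 0.024² + 0.24² + 0.016² + 0.008² + 0.424² + 0.008² + 0.08² + 0.048² + 0.008² + 0.008² = 0.01850 + 0.00058 + 0.05760 + 0.00026 + 0.00006 + 0.17978 + 0.00006 + 0.00640 + 0.00230 + 0.00006 + 0.00006 = 0.26566 (working shown to 5 dp, full precision carried).
So 1 − D = 0.73434, i.e. 0.734 to 3 decimal places.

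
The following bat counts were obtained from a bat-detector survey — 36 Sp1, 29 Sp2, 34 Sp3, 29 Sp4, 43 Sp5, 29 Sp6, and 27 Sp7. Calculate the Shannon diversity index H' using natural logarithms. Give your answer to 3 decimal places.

1.933

Total N = 36+29+34+29+43+29+27 = 227, so the proportions are 0.15859, 0.12775, 0.14978, 0.12775, 0.18943, 0.12775, 0.11894 (working shown to 5 dp, full precision carried).
Each pᵢ ln pᵢ term: 0.15859×(-1.84143)=-0.29203, 0.12775×(-2.05765)=-0.26287, 0.14978×(-1.89859)=-0.28437, 0.12775×(-2.05765)=-0.26287, 0.18943×(-1.66375)=-0.31516, 0.12775×(-2.05765)=-0.26287, 0.11894×(-2.12911)=-0.25324.
Sum = -1.93342, so H' = 1.933.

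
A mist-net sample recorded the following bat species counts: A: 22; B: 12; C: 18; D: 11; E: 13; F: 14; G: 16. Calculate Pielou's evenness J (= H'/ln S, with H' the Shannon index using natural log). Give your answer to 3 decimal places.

Total N = 22+12+18+11+13+14+16 = 106, so the proportions are 0.20755, 0.11321, 0.16981, 0.10377, 0.12264, 0.13208, 0.15094 (working shown to 5 dp, full precision carried).
H' = −Σ pᵢ ln pᵢ = −((-0.32635) + (-0.24663) + (-0.30109) + (-0.23510) + (-0.25736) + (-0.26737) + (-0.28541)) = 1.91931.
With S = 7 species, ln S = 1.94591, so J = 1.91931/1.94591 = 0.98633, i.e. 0.986 to 3 decimal places.

0.986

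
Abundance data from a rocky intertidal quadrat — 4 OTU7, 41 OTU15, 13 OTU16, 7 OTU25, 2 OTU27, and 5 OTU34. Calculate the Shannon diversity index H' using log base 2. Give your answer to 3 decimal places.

Total N = 4+41+13+7+2+5 = 72, so the proportions are 0.05556, 0.56944, 0.18056, 0.09722, 0.02778, 0.06944 (working shown to 5 dp, full precision carried).
Each pᵢ log₂ pᵢ term: 0.05556×(-4.16993)=-0.23166, 0.56944×(-0.81237)=-0.46260, 0.18056×(-2.46949)=-0.44588, 0.09722×(-3.36257)=-0.32692, 0.02778×(-5.16993)=-0.14361, 0.06944×(-3.84800)=-0.26722.
Sum = -1.87789, so H' = 1.878.

1.878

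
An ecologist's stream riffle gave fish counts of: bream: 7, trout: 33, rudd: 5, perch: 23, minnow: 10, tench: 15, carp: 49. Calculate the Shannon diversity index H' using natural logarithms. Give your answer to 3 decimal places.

1.692

Total N = 7+33+5+23+10+15+49 = 142, so the proportions are 0.0493, 0.23239, 0.03521, 0.16197, 0.07042, 0.10563, 0.34507 (working shown to 5 dp, full precision carried).
Each pᵢ ln pᵢ term: 0.0493×(-3.00992)=-0.14838, 0.23239×(-1.45932)=-0.33914, 0.03521×(-3.34639)=-0.11783, 0.16197×(-1.82033)=-0.29484, 0.07042×(-2.65324)=-0.18685, 0.10563×(-2.24778)=-0.23744, 0.34507×(-1.06401)=-0.36716.
Sum = -1.69163, so H' = 1.692.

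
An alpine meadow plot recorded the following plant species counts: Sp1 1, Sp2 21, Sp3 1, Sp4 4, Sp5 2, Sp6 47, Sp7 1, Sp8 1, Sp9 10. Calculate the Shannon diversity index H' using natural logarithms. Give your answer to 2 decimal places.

Total N = 1+21+1+4+2+47+1+1+10 = 88, so the proportions are 0.0114, 0.2386, 0.0114, 0.0455, 0.0227, 0.5341, 0.0114, 0.0114, 0.1136 (working shown to 4 dp, full precision carried).
Each pᵢ ln pᵢ term: 0.0114×(-4.4773)=-0.0509, 0.2386×(-1.4328)=-0.3419, 0.0114×(-4.4773)=-0.0509, 0.0455×(-3.0910)=-0.1405, 0.0227×(-3.7842)=-0.0860, 0.5341×(-0.6272)=-0.3350, 0.0114×(-4.4773)=-0.0509, 0.0114×(-4.4773)=-0.0509, 0.1136×(-2.1748)=-0.2471.
Sum = -1.3541, so H' = 1.35.

1.35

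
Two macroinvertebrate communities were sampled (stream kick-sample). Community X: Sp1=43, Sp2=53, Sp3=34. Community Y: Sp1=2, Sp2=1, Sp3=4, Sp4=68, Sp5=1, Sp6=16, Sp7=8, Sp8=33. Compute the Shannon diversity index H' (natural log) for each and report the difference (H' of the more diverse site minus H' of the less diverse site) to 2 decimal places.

0.27

Community X: N=130, proportions 0.3308, 0.4077, 0.2615, giving H' = 1.0825 (working shown to 4 dp, full precision carried).
Community Y: N=133, proportions 0.015, 0.0075, 0.0301, 0.5113, 0.0075, 0.1203, 0.0602, 0.2481, giving H' = 1.3547.
Difference = |1.0825 − 1.3547| = 0.2722, i.e. 0.27 to 2 decimal places.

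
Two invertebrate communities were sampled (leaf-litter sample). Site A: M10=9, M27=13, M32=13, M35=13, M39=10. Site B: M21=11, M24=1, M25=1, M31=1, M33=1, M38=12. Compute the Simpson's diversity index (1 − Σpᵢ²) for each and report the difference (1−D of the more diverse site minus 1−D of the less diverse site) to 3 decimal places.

Site A: N=58, proportions 0.15517, 0.22414, 0.22414, 0.22414, 0.17241, giving 1−D = 0.79548 (working shown to 5 dp, full precision carried).
Site B: N=27, proportions 0.40741, 0.03704, 0.03704, 0.03704, 0.03704, 0.44444, giving 1−D = 0.63100.
Difference = |0.79548 − 0.63100| = 0.16448, i.e. 0.164 to 3 decimal places.

0.164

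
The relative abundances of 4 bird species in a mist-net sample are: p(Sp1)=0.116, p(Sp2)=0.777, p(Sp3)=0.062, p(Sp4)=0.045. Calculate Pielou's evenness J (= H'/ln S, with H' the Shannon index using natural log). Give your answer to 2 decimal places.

H' = −Σ pᵢ ln pᵢ = −((-0.2499) + (-0.1960) + (-0.1724) + (-0.1395)) = 0.7579 (working shown to 4 dp, full precision carried).
With S = 4 species, ln S = 1.3863, so J = 0.7579/1.3863 = 0.5467, i.e. 0.55 to 2 decimal places.

0.55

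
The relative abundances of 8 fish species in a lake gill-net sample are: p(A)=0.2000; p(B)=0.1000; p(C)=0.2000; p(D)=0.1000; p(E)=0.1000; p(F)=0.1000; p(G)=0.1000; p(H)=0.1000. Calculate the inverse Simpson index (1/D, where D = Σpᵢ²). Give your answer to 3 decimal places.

7.143

D = 0.2² + 0.1² + 0.2² + 0.1² + 0.1² + 0.1² + 0.1² + 0.1² = 0.0400000 + 0.0100000 + 0.0400000 + 0.0100000 + 0.0100000 + 0.0100000 + 0.0100000 + 0.0100000 = 0.1400000 (working shown to 7 dp, full precision carried).
So 1/D = 7.14286, i.e. 7.143 to 3 decimal places.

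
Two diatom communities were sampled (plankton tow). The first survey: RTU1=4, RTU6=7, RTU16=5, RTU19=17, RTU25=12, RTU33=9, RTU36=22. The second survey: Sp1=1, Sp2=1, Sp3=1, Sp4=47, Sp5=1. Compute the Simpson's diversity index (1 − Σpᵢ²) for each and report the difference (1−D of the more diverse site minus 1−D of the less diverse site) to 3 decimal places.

0.662

The first survey: N=76, proportions 0.05263, 0.09211, 0.06579, 0.22368, 0.15789, 0.11842, 0.28947, giving 1−D = 0.81163 (working shown to 5 dp, full precision carried).
The second survey: N=51, proportions 0.01961, 0.01961, 0.01961, 0.92157, 0.01961, giving 1−D = 0.14917.
Difference = |0.81163 − 0.14917| = 0.66246, i.e. 0.662 to 3 decimal places.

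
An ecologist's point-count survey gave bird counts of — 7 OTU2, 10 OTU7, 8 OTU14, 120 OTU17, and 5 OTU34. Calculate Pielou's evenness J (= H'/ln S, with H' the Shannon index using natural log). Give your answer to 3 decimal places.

Total N = 7+10+8+120+5 = 150, so the proportions are 0.04667, 0.06667, 0.05333, 0.8, 0.03333 (working shown to 5 dp, full precision carried).
H' = −Σ pᵢ ln pᵢ = −((-0.14302) + (-0.18054) + (-0.15633) + (-0.17851) + (-0.11337)) = 0.77178.
With S = 5 species, ln S = 1.60944, so J = 0.77178/1.60944 = 0.47953, i.e. 0.480 to 3 decimal places.

0.480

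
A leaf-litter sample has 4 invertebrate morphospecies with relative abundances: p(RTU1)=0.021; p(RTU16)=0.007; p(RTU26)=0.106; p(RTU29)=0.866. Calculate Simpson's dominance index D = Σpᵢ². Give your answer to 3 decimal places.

0.762

D = 0.021² + 0.007² + 0.106² + 0.866² = 0.00044 + 0.00005 + 0.01124 + 0.74996 = 0.76168 (working shown to 5 dp, full precision carried).
To 3 decimal places, D = 0.762.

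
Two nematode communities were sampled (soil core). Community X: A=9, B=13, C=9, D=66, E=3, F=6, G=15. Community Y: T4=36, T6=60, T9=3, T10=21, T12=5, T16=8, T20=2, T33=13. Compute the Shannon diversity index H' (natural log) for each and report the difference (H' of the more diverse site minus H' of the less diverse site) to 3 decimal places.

0.154

Community X: N=121, proportions 0.07438, 0.107438, 0.07438, 0.545455, 0.024793, 0.049587, 0.123967, giving H' = 1.456297 (working shown to 6 dp, full precision carried).
Community Y: N=148, proportions 0.243243, 0.405405, 0.02027, 0.141892, 0.033784, 0.054054, 0.013514, 0.087838, giving H' = 1.609972.
Difference = |1.456297 − 1.609972| = 0.153675, i.e. 0.154 to 3 decimal places.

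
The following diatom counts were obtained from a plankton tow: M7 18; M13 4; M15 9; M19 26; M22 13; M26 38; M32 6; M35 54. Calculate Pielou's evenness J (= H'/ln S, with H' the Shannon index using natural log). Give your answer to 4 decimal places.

0.8617

Total N = 18+4+9+26+13+38+6+54 = 168, so the proportions are 0.107143, 0.02381, 0.053571, 0.154762, 0.077381, 0.22619, 0.035714, 0.321429 (working shown to 6 dp, full precision carried).
H' = −Σ pᵢ ln pᵢ = −((-0.239313) + (-0.088992) + (-0.156790) + (-0.288765) + (-0.198019) + (-0.336205) + (-0.119007) + (-0.364815)) = 1.791906.
With S = 8 species, ln S = 2.079442, so J = 1.791906/2.079442 = 0.861725, i.e. 0.8617 to 4 decimal places.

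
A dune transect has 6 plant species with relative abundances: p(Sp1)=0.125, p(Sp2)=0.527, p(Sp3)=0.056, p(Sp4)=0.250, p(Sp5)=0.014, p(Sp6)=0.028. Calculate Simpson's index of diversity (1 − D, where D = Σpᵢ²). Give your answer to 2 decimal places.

0.64

D = 0.125² + 0.527² + 0.056² + 0.25² + 0.014² + 0.028² = 0.0156 + 0.2777 + 0.0031 + 0.0625 + 0.0002 + 0.0008 = 0.3600 (working shown to 4 dp, full precision carried).
So 1 − D = 0.6400, i.e. 0.64 to 2 decimal places.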